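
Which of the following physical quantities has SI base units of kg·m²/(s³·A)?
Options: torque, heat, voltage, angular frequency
Checking the SI base units of each option:
  torque (τ = Fr): kg·m²/s²  ✗
  heat (Q = mcΔT): kg·m²/s²  ✗
  voltage (V = IR): kg·m²/(s³·A)  ✓ matches
  angular frequency (ω = 2πf): 1/s  ✗

Only voltage has units kg·m²/(s³·A).

Answer: voltage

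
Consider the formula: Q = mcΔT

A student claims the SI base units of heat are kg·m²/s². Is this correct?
Units of each symbol in Q = mcΔT:
  m (mass): kg
  c (specific heat capacity, in J/(kg·K)): m²/(s²·K)
  ΔT (temperature change): K

Multiplying the contributions: [kg] · [m²/(s²·K)] · [K]
Adding exponents of each base unit: kg: 1, m: 2, s: -2
SI base units of heat: kg·m²/s²

The claimed units kg·m²/s² match the derived units, so the claim is correct.

Answer: Yes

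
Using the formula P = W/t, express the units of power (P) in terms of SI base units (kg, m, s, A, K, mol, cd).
Units of each symbol in P = W/t:
  W (work): kg·m²/s²
  t (time): s  → in the denominator, contributes 1/s

Multiplying the contributions: [kg·m²/s²] · [1/s]
Adding exponents of each base unit: kg: 1, m: 2, s: -3
SI base units of power: kg·m²/s³

Answer: kg·m²/s³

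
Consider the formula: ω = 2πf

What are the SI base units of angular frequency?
Units of each symbol in ω = 2πf:
  f (frequency): 1/s
  The factor 2π is dimensionless.

Multiplying the contributions: [1/s]
Adding exponents of each base unit: s: -1
SI base units of angular frequency: 1/s

Answer: 1/s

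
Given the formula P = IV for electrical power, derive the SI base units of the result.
Units of each symbol in P = IV:
  I (current): A
  V (voltage, in volts): kg·m²/(s³·A)

Multiplying the contributions: [A] · [kg·m²/(s³·A)]
Adding exponents of each base unit: kg: 1, m: 2, s: -3
SI base units of electrical power: kg·m²/s³

Answer: kg·m²/s³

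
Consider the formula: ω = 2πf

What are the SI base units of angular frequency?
Units of each symbol in ω = 2πf:
  f (frequency): 1/s
  The factor 2π is dimensionless.

Multiplying the contributions: [1/s]
Adding exponents of each base unit: s: -1
SI base units of angular frequency: 1/s

Answer: 1/s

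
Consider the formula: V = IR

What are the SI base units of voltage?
Units of each symbol in V = IR:
  I (current): A
  R (resistance, in ohms): kg·m²/(s³·A²)

Multiplying the contributions: [A] · [kg·m²/(s³·A²)]
Adding exponents of each base unit: kg: 1, m: 2, s: -3, A: -1
SI base units of voltage: kg·m²/(s³·A)

Answer: kg·m²/(s³·A)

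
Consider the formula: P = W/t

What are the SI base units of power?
Units of each symbol in P = W/t:
  W (work): kg·m²/s²
  t (time): s  → in the denominator, contributes 1/s

Multiplying the contributions: [kg·m²/s²] · [1/s]
Adding exponents of each base unit: kg: 1, m: 2, s: -3
SI base units of power: kg·m²/s³

Answer: kg·m²/s³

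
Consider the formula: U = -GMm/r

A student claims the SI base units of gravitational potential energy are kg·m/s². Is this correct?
Units of each symbol in U = -GMm/r:
  G (gravitational constant): m³/(kg·s²)
  M (mass): kg
  m (mass): kg
  r (distance): m  → in the denominator, contributes 1/m
  The minus sign does not affect the units.

Multiplying the contributions: [m³/(kg·s²)] · [kg] · [kg] · [1/m]
Adding exponents of each base unit: kg: 1, m: 2, s: -2
SI base units of gravitational potential energy: kg·m²/s²

The claimed units kg·m/s² (exponents kg: 1, m: 1, s: -2) do not match the derived units kg·m²/s² (exponents kg: 1, m: 2, s: -2), so the claim is incorrect.

Answer: No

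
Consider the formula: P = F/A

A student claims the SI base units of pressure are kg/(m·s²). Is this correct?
Units of each symbol in P = F/A:
  F (force): kg·m/s²
  A (area): m²  → in the denominator, contributes 1/m²

Multiplying the contributions: [kg·m/s²] · [1/m²]
Adding exponents of each base unit: kg: 1, m: -1, s: -2
SI base units of pressure: kg/(m·s²)

The claimed units kg/(m·s²) match the derived units, so the claim is correct.

Answer: Yes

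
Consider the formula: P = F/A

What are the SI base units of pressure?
Units of each symbol in P = F/A:
  F (force): kg·m/s²
  A (area): m²  → in the denominator, contributes 1/m²

Multiplying the contributions: [kg·m/s²] · [1/m²]
Adding exponents of each base unit: kg: 1, m: -1, s: -2
SI base units of pressure: kg/(m·s²)

Answer: kg/(m·s²)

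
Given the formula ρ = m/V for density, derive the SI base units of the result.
Units of each symbol in ρ = m/V:
  m (mass): kg
  V (volume): m³  → in the denominator, contributes 1/m³

Multiplying the contributions: [kg] · [1/m³]
Adding exponents of each base unit: kg: 1, m: -3
SI base units of density: kg/m³

Answer: kg/m³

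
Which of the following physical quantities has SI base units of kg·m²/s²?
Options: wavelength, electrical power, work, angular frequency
Checking the SI base units of each option:
  wavelength (λ = v/f): m  ✗
  electrical power (P = IV): kg·m²/s³  ✗
  work (W = Fd): kg·m²/s²  ✓ matches
  angular frequency (ω = 2πf): 1/s  ✗

Only work has units kg·m²/s².

Answer: work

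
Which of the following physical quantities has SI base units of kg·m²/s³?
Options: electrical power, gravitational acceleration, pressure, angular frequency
Checking the SI base units of each option:
  electrical power (P = IV): kg·m²/s³  ✓ matches
  gravitational acceleration (g = GM/r²): m/s²  ✗
  pressure (P = F/A): kg/(m·s²)  ✗
  angular frequency (ω = 2πf): 1/s  ✗

Only electrical power has units kg·m²/s³.

Answer: electrical power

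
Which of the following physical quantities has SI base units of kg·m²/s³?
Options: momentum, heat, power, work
Checking the SI base units of each option:
  momentum (p = mv): kg·m/s  ✗
  heat (Q = mcΔT): kg·m²/s²  ✗
  power (P = W/t): kg·m²/s³  ✓ matches
  work (W = Fd): kg·m²/s²  ✗

Only power has units kg·m²/s³.

Answer: power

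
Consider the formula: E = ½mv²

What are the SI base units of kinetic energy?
Units of each symbol in E = ½mv²:
  m (mass): kg
  v (speed): m/s  → to the power 2, contributes m²/s²
  The factor ½ is dimensionless.

Multiplying the contributions: [kg] · [m²/s²]
Adding exponents of each base unit: kg: 1, m: 2, s: -2
SI base units of kinetic energy: kg·m²/s²

Answer: kg·m²/s²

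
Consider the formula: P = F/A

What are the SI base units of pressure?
Units of each symbol in P = F/A:
  F (force): kg·m/s²
  A (area): m²  → in the denominator, contributes 1/m²

Multiplying the contributions: [kg·m/s²] · [1/m²]
Adding exponents of each base unit: kg: 1, m: -1, s: -2
SI base units of pressure: kg/(m·s²)

Answer: kg/(m·s²)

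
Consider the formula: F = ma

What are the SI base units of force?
Units of each symbol in F = ma:
  m (mass): kg
  a (acceleration): m/s²

Multiplying the contributions: [kg] · [m/s²]
Adding exponents of each base unit: kg: 1, m: 1, s: -2
SI base units of force: kg·m/s²

Answer: kg·m/s²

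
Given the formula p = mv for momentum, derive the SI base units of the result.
Units of each symbol in p = mv:
  m (mass): kg
  v (velocity): m/s

Multiplying the contributions: [kg] · [m/s]
Adding exponents of each base unit: kg: 1, m: 1, s: -1
SI base units of momentum: kg·m/s

Answer: kg·m/s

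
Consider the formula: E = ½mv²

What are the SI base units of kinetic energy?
Units of each symbol in E = ½mv²:
  m (mass): kg
  v (speed): m/s  → to the power 2, contributes m²/s²
  The factor ½ is dimensionless.

Multiplying the contributions: [kg] · [m²/s²]
Adding exponents of each base unit: kg: 1, m: 2, s: -2
SI base units of kinetic energy: kg·m²/s²

Answer: kg·m²/s²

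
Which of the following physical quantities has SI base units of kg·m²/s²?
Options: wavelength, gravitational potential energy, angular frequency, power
Checking the SI base units of each option:
  wavelength (λ = v/f): m  ✗
  gravitational potential energy (U = -GMm/r): kg·m²/s²  ✓ matches
  angular frequency (ω = 2πf): 1/s  ✗
  power (P = W/t): kg·m²/s³  ✗

Only gravitational potential energy has units kg·m²/s².

Answer: gravitational potential energy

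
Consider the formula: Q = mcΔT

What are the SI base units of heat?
Units of each symbol in Q = mcΔT:
  m (mass): kg
  c (specific heat capacity, in J/(kg·K)): m²/(s²·K)
  ΔT (temperature change): K

Multiplying the contributions: [kg] · [m²/(s²·K)] · [K]
Adding exponents of each base unit: kg: 1, m: 2, s: -2
SI base units of heat: kg·m²/s²

Answer: kg·m²/s²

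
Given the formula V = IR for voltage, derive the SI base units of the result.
Units of each symbol in V = IR:
  I (current): A
  R (resistance, in ohms): kg·m²/(s³·A²)

Multiplying the contributions: [A] · [kg·m²/(s³·A²)]
Adding exponents of each base unit: kg: 1, m: 2, s: -3, A: -1
SI base units of voltage: kg·m²/(s³·A)

Answer: kg·m²/(s³·A)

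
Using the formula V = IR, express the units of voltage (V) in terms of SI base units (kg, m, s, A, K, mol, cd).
Units of each symbol in V = IR:
  I (current): A
  R (resistance, in ohms): kg·m²/(s³·A²)

Multiplying the contributions: [A] · [kg·m²/(s³·A²)]
Adding exponents of each base unit: kg: 1, m: 2, s: -3, A: -1
SI base units of voltage: kg·m²/(s³·A)

Answer: kg·m²/(s³·A)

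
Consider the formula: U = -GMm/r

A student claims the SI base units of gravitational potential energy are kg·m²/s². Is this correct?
Units of each symbol in U = -GMm/r:
  G (gravitational constant): m³/(kg·s²)
  M (mass): kg
  m (mass): kg
  r (distance): m  → in the denominator, contributes 1/m
  The minus sign does not affect the units.

Multiplying the contributions: [m³/(kg·s²)] · [kg] · [kg] · [1/m]
Adding exponents of each base unit: kg: 1, m: 2, s: -2
SI base units of gravitational potential energy: kg·m²/s²

The claimed units kg·m²/s² match the derived units, so the claim is correct.

Answer: Yes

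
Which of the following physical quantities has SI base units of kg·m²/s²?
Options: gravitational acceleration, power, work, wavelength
Checking the SI base units of each option:
  gravitational acceleration (g = GM/r²): m/s²  ✗
  power (P = W/t): kg·m²/s³  ✗
  work (W = Fd): kg·m²/s²  ✓ matches
  wavelength (λ = v/f): m  ✗

Only work has units kg·m²/s².

Answer: work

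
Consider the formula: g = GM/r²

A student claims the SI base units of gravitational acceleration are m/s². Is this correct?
Units of each symbol in g = GM/r²:
  G (gravitational constant): m³/(kg·s²)
  M (mass): kg
  r (distance): m  → to the power 2 in the denominator, contributes 1/m²

Multiplying the contributions: [m³/(kg·s²)] · [kg] · [1/m²]
Adding exponents of each base unit: m: 1, s: -2
SI base units of gravitational acceleration: m/s²

The claimed units m/s² match the derived units, so the claim is correct.

Answer: Yes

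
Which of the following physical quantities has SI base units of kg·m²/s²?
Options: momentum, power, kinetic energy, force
Checking the SI base units of each option:
  momentum (p = mv): kg·m/s  ✗
  power (P = W/t): kg·m²/s³  ✗
  kinetic energy (E = ½mv²): kg·m²/s²  ✓ matches
  force (F = ma): kg·m/s²  ✗

Only kinetic energy has units kg·m²/s².

Answer: kinetic energy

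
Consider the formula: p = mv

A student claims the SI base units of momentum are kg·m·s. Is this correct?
Units of each symbol in p = mv:
  m (mass): kg
  v (velocity): m/s

Multiplying the contributions: [kg] · [m/s]
Adding exponents of each base unit: kg: 1, m: 1, s: -1
SI base units of momentum: kg·m/s

The claimed units kg·m·s (exponents kg: 1, m: 1, s: 1) do not match the derived units kg·m/s (exponents kg: 1, m: 1, s: -1), so the claim is incorrect.

Answer: No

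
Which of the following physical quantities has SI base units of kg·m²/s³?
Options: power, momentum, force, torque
Checking the SI base units of each option:
  power (P = W/t): kg·m²/s³  ✓ matches
  momentum (p = mv): kg·m/s  ✗
  force (F = ma): kg·m/s²  ✗
  torque (τ = Fr): kg·m²/s²  ✗

Only power has units kg·m²/s³.

Answer: power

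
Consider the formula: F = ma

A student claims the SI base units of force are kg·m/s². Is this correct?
Units of each symbol in F = ma:
  m (mass): kg
  a (acceleration): m/s²

Multiplying the contributions: [kg] · [m/s²]
Adding exponents of each base unit: kg: 1, m: 1, s: -2
SI base units of force: kg·m/s²

The claimed units kg·m/s² match the derived units, so the claim is correct.

Answer: Yes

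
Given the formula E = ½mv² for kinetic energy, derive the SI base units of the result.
Units of each symbol in E = ½mv²:
  m (mass): kg
  v (speed): m/s  → to the power 2, contributes m²/s²
  The factor ½ is dimensionless.

Multiplying the contributions: [kg] · [m²/s²]
Adding exponents of each base unit: kg: 1, m: 2, s: -2
SI base units of kinetic energy: kg·m²/s²

Answer: kg·m²/s²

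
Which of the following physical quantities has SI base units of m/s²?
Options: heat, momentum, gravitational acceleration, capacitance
Checking the SI base units of each option:
  heat (Q = mcΔT): kg·m²/s²  ✗
  momentum (p = mv): kg·m/s  ✗
  gravitational acceleration (g = GM/r²): m/s²  ✓ matches
  capacitance (C = Q/V): s⁴·A²/(kg·m²)  ✗

Only gravitational acceleration has units m/s².

Answer: gravitational acceleration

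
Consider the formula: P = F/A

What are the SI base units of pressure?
Units of each symbol in P = F/A:
  F (force): kg·m/s²
  A (area): m²  → in the denominator, contributes 1/m²

Multiplying the contributions: [kg·m/s²] · [1/m²]
Adding exponents of each base unit: kg: 1, m: -1, s: -2
SI base units of pressure: kg/(m·s²)

Answer: kg/(m·s²)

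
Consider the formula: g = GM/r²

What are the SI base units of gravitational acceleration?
Units of each symbol in g = GM/r²:
  G (gravitational constant): m³/(kg·s²)
  M (mass): kg
  r (distance): m  → to the power 2 in the denominator, contributes 1/m²

Multiplying the contributions: [m³/(kg·s²)] · [kg] · [1/m²]
Adding exponents of each base unit: m: 1, s: -2
SI base units of gravitational acceleration: m/s²

Answer: m/s²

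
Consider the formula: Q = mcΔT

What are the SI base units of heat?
Units of each symbol in Q = mcΔT:
  m (mass): kg
  c (specific heat capacity, in J/(kg·K)): m²/(s²·K)
  ΔT (temperature change): K

Multiplying the contributions: [kg] · [m²/(s²·K)] · [K]
Adding exponents of each base unit: kg: 1, m: 2, s: -2
SI base units of heat: kg·m²/s²

Answer: kg·m²/s²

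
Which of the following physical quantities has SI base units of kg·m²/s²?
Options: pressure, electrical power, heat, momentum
Checking the SI base units of each option:
  pressure (P = F/A): kg/(m·s²)  ✗
  electrical power (P = IV): kg·m²/s³  ✗
  heat (Q = mcΔT): kg·m²/s²  ✓ matches
  momentum (p = mv): kg·m/s  ✗

Only heat has units kg·m²/s².

Answer: heat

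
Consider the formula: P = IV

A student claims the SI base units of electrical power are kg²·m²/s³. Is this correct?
Units of each symbol in P = IV:
  I (current): A
  V (voltage, in volts): kg·m²/(s³·A)

Multiplying the contributions: [A] · [kg·m²/(s³·A)]
Adding exponents of each base unit: kg: 1, m: 2, s: -3
SI base units of electrical power: kg·m²/s³

The claimed units kg²·m²/s³ (exponents kg: 2, m: 2, s: -3) do not match the derived units kg·m²/s³ (exponents kg: 1, m: 2, s: -3), so the claim is incorrect.

Answer: No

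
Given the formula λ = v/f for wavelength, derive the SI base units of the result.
Units of each symbol in λ = v/f:
  v (wave speed): m/s
  f (frequency): 1/s  → in the denominator, contributes s

Multiplying the contributions: [m/s] · [s]
Adding exponents of each base unit: m: 1
SI base units of wavelength: m

Answer: m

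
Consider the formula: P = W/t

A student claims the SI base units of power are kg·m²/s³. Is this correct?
Units of each symbol in P = W/t:
  W (work): kg·m²/s²
  t (time): s  → in the denominator, contributes 1/s

Multiplying the contributions: [kg·m²/s²] · [1/s]
Adding exponents of each base unit: kg: 1, m: 2, s: -3
SI base units of power: kg·m²/s³

The claimed units kg·m²/s³ match the derived units, so the claim is correct.

Answer: Yes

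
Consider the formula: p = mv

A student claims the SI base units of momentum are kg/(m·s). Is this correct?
Units of each symbol in p = mv:
  m (mass): kg
  v (velocity): m/s

Multiplying the contributions: [kg] · [m/s]
Adding exponents of each base unit: kg: 1, m: 1, s: -1
SI base units of momentum: kg·m/s

The claimed units kg/(m·s) (exponents kg: 1, m: -1, s: -1) do not match the derived units kg·m/s (exponents kg: 1, m: 1, s: -1), so the claim is incorrect.

Answer: No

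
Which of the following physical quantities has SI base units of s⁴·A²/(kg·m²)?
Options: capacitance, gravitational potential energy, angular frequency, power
Checking the SI base units of each option:
  capacitance (C = Q/V): s⁴·A²/(kg·m²)  ✓ matches
  gravitational potential energy (U = -GMm/r): kg·m²/s²  ✗
  angular frequency (ω = 2πf): 1/s  ✗
  power (P = W/t): kg·m²/s³  ✗

Only capacitance has units s⁴·A²/(kg·m²).

Answer: capacitance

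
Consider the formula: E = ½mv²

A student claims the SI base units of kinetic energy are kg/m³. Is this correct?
Units of each symbol in E = ½mv²:
  m (mass): kg
  v (speed): m/s  → to the power 2, contributes m²/s²
  The factor ½ is dimensionless.

Multiplying the contributions: [kg] · [m²/s²]
Adding exponents of each base unit: kg: 1, m: 2, s: -2
SI base units of kinetic energy: kg·m²/s²

The claimed units kg/m³ (exponents kg: 1, m: -3) do not match the derived units kg·m²/s² (exponents kg: 1, m: 2, s: -2), so the claim is incorrect.

Answer: No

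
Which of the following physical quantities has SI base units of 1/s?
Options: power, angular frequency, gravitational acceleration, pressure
Checking the SI base units of each option:
  power (P = W/t): kg·m²/s³  ✗
  angular frequency (ω = 2πf): 1/s  ✓ matches
  gravitational acceleration (g = GM/r²): m/s²  ✗
  pressure (P = F/A): kg/(m·s²)  ✗

Only angular frequency has units 1/s.

Answer: angular frequency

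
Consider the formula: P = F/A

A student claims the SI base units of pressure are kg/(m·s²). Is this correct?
Units of each symbol in P = F/A:
  F (force): kg·m/s²
  A (area): m²  → in the denominator, contributes 1/m²

Multiplying the contributions: [kg·m/s²] · [1/m²]
Adding exponents of each base unit: kg: 1, m: -1, s: -2
SI base units of pressure: kg/(m·s²)

The claimed units kg/(m·s²) match the derived units, so the claim is correct.

Answer: Yes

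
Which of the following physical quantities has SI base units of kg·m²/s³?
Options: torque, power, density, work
Checking the SI base units of each option:
  torque (τ = Fr): kg·m²/s²  ✗
  power (P = W/t): kg·m²/s³  ✓ matches
  density (ρ = m/V): kg/m³  ✗
  work (W = Fd): kg·m²/s²  ✗

Only power has units kg·m²/s³.

Answer: power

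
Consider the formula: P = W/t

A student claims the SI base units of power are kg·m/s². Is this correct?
Units of each symbol in P = W/t:
  W (work): kg·m²/s²
  t (time): s  → in the denominator, contributes 1/s

Multiplying the contributions: [kg·m²/s²] · [1/s]
Adding exponents of each base unit: kg: 1, m: 2, s: -3
SI base units of power: kg·m²/s³

The claimed units kg·m/s² (exponents kg: 1, m: 1, s: -2) do not match the derived units kg·m²/s³ (exponents kg: 1, m: 2, s: -3), so the claim is incorrect.

Answer: No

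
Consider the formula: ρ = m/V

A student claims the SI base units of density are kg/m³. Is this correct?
Units of each symbol in ρ = m/V:
  m (mass): kg
  V (volume): m³  → in the denominator, contributes 1/m³

Multiplying the contributions: [kg] · [1/m³]
Adding exponents of each base unit: kg: 1, m: -3
SI base units of density: kg/m³

The claimed units kg/m³ match the derived units, so the claim is correct.

Answer: Yes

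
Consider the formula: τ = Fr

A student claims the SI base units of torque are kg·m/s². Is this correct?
Units of each symbol in τ = Fr:
  F (force): kg·m/s²
  r (lever arm): m

Multiplying the contributions: [kg·m/s²] · [m]
Adding exponents of each base unit: kg: 1, m: 2, s: -2
SI base units of torque: kg·m²/s²

The claimed units kg·m/s² (exponents kg: 1, m: 1, s: -2) do not match the derived units kg·m²/s² (exponents kg: 1, m: 2, s: -2), so the claim is incorrect.

Answer: No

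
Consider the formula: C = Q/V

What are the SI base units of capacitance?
Units of each symbol in C = Q/V:
  Q (charge, in coulombs): s·A
  V (voltage, in volts): kg·m²/(s³·A)  → in the denominator, contributes s³·A/(kg·m²)

Multiplying the contributions: [s·A] · [s³·A/(kg·m²)]
Adding exponents of each base unit: kg: -1, m: -2, s: 4, A: 2
SI base units of capacitance: s⁴·A²/(kg·m²)

Answer: s⁴·A²/(kg·m²)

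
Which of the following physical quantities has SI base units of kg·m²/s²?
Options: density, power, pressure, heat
Checking the SI base units of each option:
  density (ρ = m/V): kg/m³  ✗
  power (P = W/t): kg·m²/s³  ✗
  pressure (P = F/A): kg/(m·s²)  ✗
  heat (Q = mcΔT): kg·m²/s²  ✓ matches

Only heat has units kg·m²/s².

Answer: heat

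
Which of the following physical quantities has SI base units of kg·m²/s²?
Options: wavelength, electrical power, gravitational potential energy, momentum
Checking the SI base units of each option:
  wavelength (λ = v/f): m  ✗
  electrical power (P = IV): kg·m²/s³  ✗
  gravitational potential energy (U = -GMm/r): kg·m²/s²  ✓ matches
  momentum (p = mv): kg·m/s  ✗

Only gravitational potential energy has units kg·m²/s².

Answer: gravitational potential energy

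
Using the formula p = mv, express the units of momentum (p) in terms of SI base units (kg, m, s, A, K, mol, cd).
Units of each symbol in p = mv:
  m (mass): kg
  v (velocity): m/s

Multiplying the contributions: [kg] · [m/s]
Adding exponents of each base unit: kg: 1, m: 1, s: -1
SI base units of momentum: kg·m/s

Answer: kg·m/s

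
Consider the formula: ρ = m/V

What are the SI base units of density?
Units of each symbol in ρ = m/V:
  m (mass): kg
  V (volume): m³  → in the denominator, contributes 1/m³

Multiplying the contributions: [kg] · [1/m³]
Adding exponents of each base unit: kg: 1, m: -3
SI base units of density: kg/m³

Answer: kg/m³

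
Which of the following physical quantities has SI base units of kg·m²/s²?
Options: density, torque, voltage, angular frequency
Checking the SI base units of each option:
  density (ρ = m/V): kg/m³  ✗
  torque (τ = Fr): kg·m²/s²  ✓ matches
  voltage (V = IR): kg·m²/(s³·A)  ✗
  angular frequency (ω = 2πf): 1/s  ✗

Only torque has units kg·m²/s².

Answer: torque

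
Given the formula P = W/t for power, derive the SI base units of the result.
Units of each symbol in P = W/t:
  W (work): kg·m²/s²
  t (time): s  → in the denominator, contributes 1/s

Multiplying the contributions: [kg·m²/s²] · [1/s]
Adding exponents of each base unit: kg: 1, m: 2, s: -3
SI base units of power: kg·m²/s³

Answer: kg·m²/s³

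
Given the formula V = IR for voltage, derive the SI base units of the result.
Units of each symbol in V = IR:
  I (current): A
  R (resistance, in ohms): kg·m²/(s³·A²)

Multiplying the contributions: [A] · [kg·m²/(s³·A²)]
Adding exponents of each base unit: kg: 1, m: 2, s: -3, A: -1
SI base units of voltage: kg·m²/(s³·A)

Answer: kg·m²/(s³·A)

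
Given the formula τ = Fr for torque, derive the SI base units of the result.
Units of each symbol in τ = Fr:
  F (force): kg·m/s²
  r (lever arm): m

Multiplying the contributions: [kg·m/s²] · [m]
Adding exponents of each base unit: kg: 1, m: 2, s: -2
SI base units of torque: kg·m²/s²

Answer: kg·m²/s²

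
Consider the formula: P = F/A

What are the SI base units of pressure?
Units of each symbol in P = F/A:
  F (force): kg·m/s²
  A (area): m²  → in the denominator, contributes 1/m²

Multiplying the contributions: [kg·m/s²] · [1/m²]
Adding exponents of each base unit: kg: 1, m: -1, s: -2
SI base units of pressure: kg/(m·s²)

Answer: kg/(m·s²)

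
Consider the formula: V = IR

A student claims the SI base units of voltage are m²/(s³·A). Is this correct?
Units of each symbol in V = IR:
  I (current): A
  R (resistance, in ohms): kg·m²/(s³·A²)

Multiplying the contributions: [A] · [kg·m²/(s³·A²)]
Adding exponents of each base unit: kg: 1, m: 2, s: -3, A: -1
SI base units of voltage: kg·m²/(s³·A)

The claimed units m²/(s³·A) (exponents m: 2, s: -3, A: -1) do not match the derived units kg·m²/(s³·A) (exponents kg: 1, m: 2, s: -3, A: -1), so the claim is incorrect.

Answer: No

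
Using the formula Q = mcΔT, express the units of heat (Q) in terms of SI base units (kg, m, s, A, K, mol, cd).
Units of each symbol in Q = mcΔT:
  m (mass): kg
  c (specific heat capacity, in J/(kg·K)): m²/(s²·K)
  ΔT (temperature change): K

Multiplying the contributions: [kg] · [m²/(s²·K)] · [K]
Adding exponents of each base unit: kg: 1, m: 2, s: -2
SI base units of heat: kg·m²/s²

Answer: kg·m²/s²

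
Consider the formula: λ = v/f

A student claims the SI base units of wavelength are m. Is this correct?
Units of each symbol in λ = v/f:
  v (wave speed): m/s
  f (frequency): 1/s  → in the denominator, contributes s

Multiplying the contributions: [m/s] · [s]
Adding exponents of each base unit: m: 1
SI base units of wavelength: m

The claimed units m match the derived units, so the claim is correct.

Answer: Yes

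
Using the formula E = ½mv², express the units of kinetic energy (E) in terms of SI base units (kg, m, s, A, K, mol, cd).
Units of each symbol in E = ½mv²:
  m (mass): kg
  v (speed): m/s  → to the power 2, contributes m²/s²
  The factor ½ is dimensionless.

Multiplying the contributions: [kg] · [m²/s²]
Adding exponents of each base unit: kg: 1, m: 2, s: -2
SI base units of kinetic energy: kg·m²/s²

Answer: kg·m²/s²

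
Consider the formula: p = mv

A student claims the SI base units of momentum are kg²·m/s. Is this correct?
Units of each symbol in p = mv:
  m (mass): kg
  v (velocity): m/s

Multiplying the contributions: [kg] · [m/s]
Adding exponents of each base unit: kg: 1, m: 1, s: -1
SI base units of momentum: kg·m/s

The claimed units kg²·m/s (exponents kg: 2, m: 1, s: -1) do not match the derived units kg·m/s (exponents kg: 1, m: 1, s: -1), so the claim is incorrect.

Answer: No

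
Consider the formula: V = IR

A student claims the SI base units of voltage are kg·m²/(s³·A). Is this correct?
Units of each symbol in V = IR:
  I (current): A
  R (resistance, in ohms): kg·m²/(s³·A²)

Multiplying the contributions: [A] · [kg·m²/(s³·A²)]
Adding exponents of each base unit: kg: 1, m: 2, s: -3, A: -1
SI base units of voltage: kg·m²/(s³·A)

The claimed units kg·m²/(s³·A) match the derived units, so the claim is correct.

Answer: Yes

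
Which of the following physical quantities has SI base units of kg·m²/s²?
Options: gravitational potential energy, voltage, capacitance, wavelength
Checking the SI base units of each option:
  gravitational potential energy (U = -GMm/r): kg·m²/s²  ✓ matches
  voltage (V = IR): kg·m²/(s³·A)  ✗
  capacitance (C = Q/V): s⁴·A²/(kg·m²)  ✗
  wavelength (λ = v/f): m  ✗

Only gravitational potential energy has units kg·m²/s².

Answer: gravitational potential energy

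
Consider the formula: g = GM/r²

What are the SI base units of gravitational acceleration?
Units of each symbol in g = GM/r²:
  G (gravitational constant): m³/(kg·s²)
  M (mass): kg
  r (distance): m  → to the power 2 in the denominator, contributes 1/m²

Multiplying the contributions: [m³/(kg·s²)] · [kg] · [1/m²]
Adding exponents of each base unit: m: 1, s: -2
SI base units of gravitational acceleration: m/s²

Answer: m/s²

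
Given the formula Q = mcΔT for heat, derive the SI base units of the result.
Units of each symbol in Q = mcΔT:
  m (mass): kg
  c (specific heat capacity, in J/(kg·K)): m²/(s²·K)
  ΔT (temperature change): K

Multiplying the contributions: [kg] · [m²/(s²·K)] · [K]
Adding exponents of each base unit: kg: 1, m: 2, s: -2
SI base units of heat: kg·m²/s²

Answer: kg·m²/s²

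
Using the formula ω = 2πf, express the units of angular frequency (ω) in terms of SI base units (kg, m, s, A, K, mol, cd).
Units of each symbol in ω = 2πf:
  f (frequency): 1/s
  The factor 2π is dimensionless.

Multiplying the contributions: [1/s]
Adding exponents of each base unit: s: -1
SI base units of angular frequency: 1/s

Answer: 1/s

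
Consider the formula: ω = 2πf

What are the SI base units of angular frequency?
Units of each symbol in ω = 2πf:
  f (frequency): 1/s
  The factor 2π is dimensionless.

Multiplying the contributions: [1/s]
Adding exponents of each base unit: s: -1
SI base units of angular frequency: 1/s

Answer: 1/s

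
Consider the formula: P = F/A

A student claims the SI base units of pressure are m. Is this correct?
Units of each symbol in P = F/A:
  F (force): kg·m/s²
  A (area): m²  → in the denominator, contributes 1/m²

Multiplying the contributions: [kg·m/s²] · [1/m²]
Adding exponents of each base unit: kg: 1, m: -1, s: -2
SI base units of pressure: kg/(m·s²)

The claimed units m (exponents m: 1) do not match the derived units kg/(m·s²) (exponents kg: 1, m: -1, s: -2), so the claim is incorrect.

Answer: No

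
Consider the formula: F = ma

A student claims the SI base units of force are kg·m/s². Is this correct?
Units of each symbol in F = ma:
  m (mass): kg
  a (acceleration): m/s²

Multiplying the contributions: [kg] · [m/s²]
Adding exponents of each base unit: kg: 1, m: 1, s: -2
SI base units of force: kg·m/s²

The claimed units kg·m/s² match the derived units, so the claim is correct.

Answer: Yes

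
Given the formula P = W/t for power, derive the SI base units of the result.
Units of each symbol in P = W/t:
  W (work): kg·m²/s²
  t (time): s  → in the denominator, contributes 1/s

Multiplying the contributions: [kg·m²/s²] · [1/s]
Adding exponents of each base unit: kg: 1, m: 2, s: -3
SI base units of power: kg·m²/s³

Answer: kg·m²/s³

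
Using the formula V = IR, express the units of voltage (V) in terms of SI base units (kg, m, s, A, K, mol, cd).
Units of each symbol in V = IR:
  I (current): A
  R (resistance, in ohms): kg·m²/(s³·A²)

Multiplying the contributions: [A] · [kg·m²/(s³·A²)]
Adding exponents of each base unit: kg: 1, m: 2, s: -3, A: -1
SI base units of voltage: kg·m²/(s³·A)

Answer: kg·m²/(s³·A)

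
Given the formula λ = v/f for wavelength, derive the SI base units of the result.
Units of each symbol in λ = v/f:
  v (wave speed): m/s
  f (frequency): 1/s  → in the denominator, contributes s

Multiplying the contributions: [m/s] · [s]
Adding exponents of each base unit: m: 1
SI base units of wavelength: m

Answer: m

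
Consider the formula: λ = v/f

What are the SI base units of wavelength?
Units of each symbol in λ = v/f:
  v (wave speed): m/s
  f (frequency): 1/s  → in the denominator, contributes s

Multiplying the contributions: [m/s] · [s]
Adding exponents of each base unit: m: 1
SI base units of wavelength: m

Answer: m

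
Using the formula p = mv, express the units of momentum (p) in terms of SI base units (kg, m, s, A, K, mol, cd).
Units of each symbol in p = mv:
  m (mass): kg
  v (velocity): m/s

Multiplying the contributions: [kg] · [m/s]
Adding exponents of each base unit: kg: 1, m: 1, s: -1
SI base units of momentum: kg·m/s

Answer: kg·m/s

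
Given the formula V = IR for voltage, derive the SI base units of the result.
Units of each symbol in V = IR:
  I (current): A
  R (resistance, in ohms): kg·m²/(s³·A²)

Multiplying the contributions: [A] · [kg·m²/(s³·A²)]
Adding exponents of each base unit: kg: 1, m: 2, s: -3, A: -1
SI base units of voltage: kg·m²/(s³·A)

Answer: kg·m²/(s³·A)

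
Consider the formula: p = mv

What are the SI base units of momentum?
Units of each symbol in p = mv:
  m (mass): kg
  v (velocity): m/s

Multiplying the contributions: [kg] · [m/s]
Adding exponents of each base unit: kg: 1, m: 1, s: -1
SI base units of momentum: kg·m/s

Answer: kg·m/s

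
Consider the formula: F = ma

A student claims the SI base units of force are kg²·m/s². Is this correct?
Units of each symbol in F = ma:
  m (mass): kg
  a (acceleration): m/s²

Multiplying the contributions: [kg] · [m/s²]
Adding exponents of each base unit: kg: 1, m: 1, s: -2
SI base units of force: kg·m/s²

The claimed units kg²·m/s² (exponents kg: 2, m: 1, s: -2) do not match the derived units kg·m/s² (exponents kg: 1, m: 1, s: -2), so the claim is incorrect.

Answer: No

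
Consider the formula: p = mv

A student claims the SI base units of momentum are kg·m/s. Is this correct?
Units of each symbol in p = mv:
  m (mass): kg
  v (velocity): m/s

Multiplying the contributions: [kg] · [m/s]
Adding exponents of each base unit: kg: 1, m: 1, s: -1
SI base units of momentum: kg·m/s

The claimed units kg·m/s match the derived units, so the claim is correct.

Answer: Yes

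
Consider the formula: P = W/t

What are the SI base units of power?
Units of each symbol in P = W/t:
  W (work): kg·m²/s²
  t (time): s  → in the denominator, contributes 1/s

Multiplying the contributions: [kg·m²/s²] · [1/s]
Adding exponents of each base unit: kg: 1, m: 2, s: -3
SI base units of power: kg·m²/s³

Answer: kg·m²/s³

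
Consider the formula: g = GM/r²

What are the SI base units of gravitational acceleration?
Units of each symbol in g = GM/r²:
  G (gravitational constant): m³/(kg·s²)
  M (mass): kg
  r (distance): m  → to the power 2 in the denominator, contributes 1/m²

Multiplying the contributions: [m³/(kg·s²)] · [kg] · [1/m²]
Adding exponents of each base unit: m: 1, s: -2
SI base units of gravitational acceleration: m/s²

Answer: m/s²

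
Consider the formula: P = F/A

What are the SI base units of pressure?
Units of each symbol in P = F/A:
  F (force): kg·m/s²
  A (area): m²  → in the denominator, contributes 1/m²

Multiplying the contributions: [kg·m/s²] · [1/m²]
Adding exponents of each base unit: kg: 1, m: -1, s: -2
SI base units of pressure: kg/(m·s²)

Answer: kg/(m·s²)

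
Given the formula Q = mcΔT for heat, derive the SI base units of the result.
Units of each symbol in Q = mcΔT:
  m (mass): kg
  c (specific heat capacity, in J/(kg·K)): m²/(s²·K)
  ΔT (temperature change): K

Multiplying the contributions: [kg] · [m²/(s²·K)] · [K]
Adding exponents of each base unit: kg: 1, m: 2, s: -2
SI base units of heat: kg·m²/s²

Answer: kg·m²/s²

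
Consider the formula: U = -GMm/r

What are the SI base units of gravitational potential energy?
Units of each symbol in U = -GMm/r:
  G (gravitational constant): m³/(kg·s²)
  M (mass): kg
  m (mass): kg
  r (distance): m  → in the denominator, contributes 1/m
  The minus sign does not affect the units.

Multiplying the contributions: [m³/(kg·s²)] · [kg] · [kg] · [1/m]
Adding exponents of each base unit: kg: 1, m: 2, s: -2
SI base units of gravitational potential energy: kg·m²/s²

Answer: kg·m²/s²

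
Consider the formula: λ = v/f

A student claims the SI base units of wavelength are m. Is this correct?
Units of each symbol in λ = v/f:
  v (wave speed): m/s
  f (frequency): 1/s  → in the denominator, contributes s

Multiplying the contributions: [m/s] · [s]
Adding exponents of each base unit: m: 1
SI base units of wavelength: m

The claimed units m match the derived units, so the claim is correct.

Answer: Yes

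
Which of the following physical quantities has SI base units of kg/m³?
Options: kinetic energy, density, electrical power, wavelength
Checking the SI base units of each option:
  kinetic energy (E = ½mv²): kg·m²/s²  ✗
  density (ρ = m/V): kg/m³  ✓ matches
  electrical power (P = IV): kg·m²/s³  ✗
  wavelength (λ = v/f): m  ✗

Only density has units kg/m³.

Answer: density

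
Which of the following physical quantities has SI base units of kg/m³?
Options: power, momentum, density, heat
Checking the SI base units of each option:
  power (P = W/t): kg·m²/s³  ✗
  momentum (p = mv): kg·m/s  ✗
  density (ρ = m/V): kg/m³  ✓ matches
  heat (Q = mcΔT): kg·m²/s²  ✗

Only density has units kg/m³.

Answer: density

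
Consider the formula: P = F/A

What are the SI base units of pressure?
Units of each symbol in P = F/A:
  F (force): kg·m/s²
  A (area): m²  → in the denominator, contributes 1/m²

Multiplying the contributions: [kg·m/s²] · [1/m²]
Adding exponents of each base unit: kg: 1, m: -1, s: -2
SI base units of pressure: kg/(m·s²)

Answer: kg/(m·s²)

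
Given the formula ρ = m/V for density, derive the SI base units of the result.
Units of each symbol in ρ = m/V:
  m (mass): kg
  V (volume): m³  → in the denominator, contributes 1/m³

Multiplying the contributions: [kg] · [1/m³]
Adding exponents of each base unit: kg: 1, m: -3
SI base units of density: kg/m³

Answer: kg/m³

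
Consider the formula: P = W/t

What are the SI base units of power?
Units of each symbol in P = W/t:
  W (work): kg·m²/s²
  t (time): s  → in the denominator, contributes 1/s

Multiplying the contributions: [kg·m²/s²] · [1/s]
Adding exponents of each base unit: kg: 1, m: 2, s: -3
SI base units of power: kg·m²/s³

Answer: kg·m²/s³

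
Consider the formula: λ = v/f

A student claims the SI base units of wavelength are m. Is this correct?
Units of each symbol in λ = v/f:
  v (wave speed): m/s
  f (frequency): 1/s  → in the denominator, contributes s

Multiplying the contributions: [m/s] · [s]
Adding exponents of each base unit: m: 1
SI base units of wavelength: m

The claimed units m match the derived units, so the claim is correct.

Answer: Yes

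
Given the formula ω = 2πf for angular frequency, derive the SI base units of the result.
Units of each symbol in ω = 2πf:
  f (frequency): 1/s
  The factor 2π is dimensionless.

Multiplying the contributions: [1/s]
Adding exponents of each base unit: s: -1
SI base units of angular frequency: 1/s

Answer: 1/s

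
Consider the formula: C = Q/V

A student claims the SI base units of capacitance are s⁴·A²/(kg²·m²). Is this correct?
Units of each symbol in C = Q/V:
  Q (charge, in coulombs): s·A
  V (voltage, in volts): kg·m²/(s³·A)  → in the denominator, contributes s³·A/(kg·m²)

Multiplying the contributions: [s·A] · [s³·A/(kg·m²)]
Adding exponents of each base unit: kg: -1, m: -2, s: 4, A: 2
SI base units of capacitance: s⁴·A²/(kg·m²)

The claimed units s⁴·A²/(kg²·m²) (exponents kg: -2, m: -2, s: 4, A: 2) do not match the derived units s⁴·A²/(kg·m²) (exponents kg: -1, m: -2, s: 4, A: 2), so the claim is incorrect.

Answer: No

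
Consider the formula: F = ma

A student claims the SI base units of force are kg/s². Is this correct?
Units of each symbol in F = ma:
  m (mass): kg
  a (acceleration): m/s²

Multiplying the contributions: [kg] · [m/s²]
Adding exponents of each base unit: kg: 1, m: 1, s: -2
SI base units of force: kg·m/s²

The claimed units kg/s² (exponents kg: 1, s: -2) do not match the derived units kg·m/s² (exponents kg: 1, m: 1, s: -2), so the claim is incorrect.

Answer: No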